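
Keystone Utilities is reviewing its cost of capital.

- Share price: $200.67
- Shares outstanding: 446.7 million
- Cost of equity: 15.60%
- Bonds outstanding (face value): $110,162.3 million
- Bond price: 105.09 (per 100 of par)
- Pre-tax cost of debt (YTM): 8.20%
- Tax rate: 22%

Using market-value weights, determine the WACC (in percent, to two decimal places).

Market value of equity E = 200.67 × 446.7m = 89639.289m. Market value of debt D = 110162.3m × 105.09/100 = 115769.56107m.
Total capital V = 89639.289 + 115769.56107 = 205408.85007.
Equity: weight = 89639.289/205408.85007 = 0.4364; cost = 15.6%.
Bonds outstanding: weight = 115769.56107/205408.85007 = 0.5636; after-tax cost = 8.2% × (1 − 22%) = 6.3960%.
WACC = 0.4364 × 15.6000% + 0.5636 × 6.3960% = 10.4126%.

10.41%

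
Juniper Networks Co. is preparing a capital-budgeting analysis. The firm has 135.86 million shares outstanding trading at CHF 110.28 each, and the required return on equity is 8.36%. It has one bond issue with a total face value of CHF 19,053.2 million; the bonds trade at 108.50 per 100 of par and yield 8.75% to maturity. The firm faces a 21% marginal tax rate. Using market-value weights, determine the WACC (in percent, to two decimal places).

Market value of equity E = 110.28 × 135.86m = 14982.6408m. Market value of debt D = 19053.2m × 108.5/100 = 20672.722m.
Total capital V = 14982.6408 + 20672.722 = 35655.3628.
Equity: weight = 14982.6408/35655.3628 = 0.4202; cost = 8.36%.
Bonds outstanding: weight = 20672.722/35655.3628 = 0.5798; after-tax cost = 8.75% × (1 − 21%) = 6.9125%.
WACC = 0.4202 × 8.3600% + 0.5798 × 6.9125% = 7.5207%.

7.52%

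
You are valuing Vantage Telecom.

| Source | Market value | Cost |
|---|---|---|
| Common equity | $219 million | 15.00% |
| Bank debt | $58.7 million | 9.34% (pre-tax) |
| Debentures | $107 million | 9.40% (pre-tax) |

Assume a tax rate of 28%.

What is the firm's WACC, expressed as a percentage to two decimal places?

11.45%

Total capital V = 219 + 58.7 + 107 = 384.7.
Equity: weight = 219/384.7 = 0.5693; cost = 15%.
Bank debt: weight = 58.7/384.7 = 0.1526; after-tax cost = 9.34% × (1 − 28%) = 6.7248%.
Debentures: weight = 107/384.7 = 0.2781; after-tax cost = 9.4% × (1 − 28%) = 6.7680%.
WACC = 0.5693 × 15.0000% + 0.1526 × 6.7248% + 0.2781 × 6.7680% = 11.4477%.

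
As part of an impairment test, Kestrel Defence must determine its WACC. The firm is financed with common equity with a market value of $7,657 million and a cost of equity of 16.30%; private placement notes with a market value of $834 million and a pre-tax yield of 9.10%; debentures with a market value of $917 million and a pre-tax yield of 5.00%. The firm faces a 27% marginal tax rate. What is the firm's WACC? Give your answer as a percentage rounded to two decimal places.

14.21%

Total capital V = 7657 + 834 + 917 = 9408.
Equity: weight = 7657/9408 = 0.8139; cost = 16.3%.
Private placement notes: weight = 834/9408 = 0.0886; after-tax cost = 9.1% × (1 − 27%) = 6.6430%.
Debentures: weight = 917/9408 = 0.0975; after-tax cost = 5% × (1 − 27%) = 3.6500%.
WACC = 0.8139 × 16.3000% + 0.0886 × 6.6430% + 0.0975 × 3.6500% = 14.2109%.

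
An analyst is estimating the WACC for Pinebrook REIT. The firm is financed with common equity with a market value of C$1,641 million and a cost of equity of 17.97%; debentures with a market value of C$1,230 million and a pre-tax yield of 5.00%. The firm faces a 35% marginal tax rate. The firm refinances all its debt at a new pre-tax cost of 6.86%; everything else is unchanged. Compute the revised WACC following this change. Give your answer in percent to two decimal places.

12.18%

After the change:
Total capital V = 1641 + 1230 = 2871.
Equity: weight = 1641/2871 = 0.5716; cost = 17.97%.
Debentures: weight = 1230/2871 = 0.4284; after-tax cost = 6.86% × (1 − 35%) = 4.4590%.
WACC = 0.5716 × 17.9700% + 0.4284 × 4.4590% = 12.1816%.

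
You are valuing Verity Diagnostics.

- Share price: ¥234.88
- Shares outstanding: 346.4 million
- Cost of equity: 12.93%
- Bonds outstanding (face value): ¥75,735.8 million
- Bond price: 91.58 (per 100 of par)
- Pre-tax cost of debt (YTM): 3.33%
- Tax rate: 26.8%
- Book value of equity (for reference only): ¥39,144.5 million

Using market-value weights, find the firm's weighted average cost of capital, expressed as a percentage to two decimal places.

Market value of equity E = 234.88 × 346.4m = 81362.432m. Market value of debt D = 75735.8m × 91.58/100 = 69358.84564m.
Total capital V = 81362.432 + 69358.84564 = 150721.27764.
Equity: weight = 81362.432/150721.27764 = 0.5398; cost = 12.93%.
Bonds outstanding: weight = 69358.84564/150721.27764 = 0.4602; after-tax cost = 3.33% × (1 − 26.8%) = 2.4376%.
WACC = 0.5398 × 12.9300% + 0.4602 × 2.4376% = 8.1016%.

8.10%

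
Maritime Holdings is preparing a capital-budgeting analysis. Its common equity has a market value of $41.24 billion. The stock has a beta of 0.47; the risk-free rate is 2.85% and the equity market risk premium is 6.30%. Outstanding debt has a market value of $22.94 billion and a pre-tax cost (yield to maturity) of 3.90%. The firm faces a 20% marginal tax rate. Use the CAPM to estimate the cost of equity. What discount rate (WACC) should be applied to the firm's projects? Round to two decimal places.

Cost of equity via CAPM: Re = 2.85% + 0.47 × 6.3% = 5.8110%.
Total capital V = 41.24 + 22.94 = 64.18.
Equity: weight = 41.24/64.18 = 0.6426; cost = 5.811%.
Debt: weight = 22.94/64.18 = 0.3574; after-tax cost = 3.9% × (1 − 20%) = 3.1200%.
WACC = 0.6426 × 5.8110% + 0.3574 × 3.1200% = 4.8491%.

4.85%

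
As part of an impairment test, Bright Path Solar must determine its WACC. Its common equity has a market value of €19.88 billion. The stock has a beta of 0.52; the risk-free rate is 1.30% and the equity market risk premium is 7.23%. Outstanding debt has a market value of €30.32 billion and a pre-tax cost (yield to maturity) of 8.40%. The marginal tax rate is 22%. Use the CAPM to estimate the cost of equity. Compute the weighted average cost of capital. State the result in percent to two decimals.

5.96%

Cost of equity via CAPM: Re = 1.3% + 0.52 × 7.23% = 5.0596%.
Total capital V = 19.88 + 30.32 = 50.2.
Equity: weight = 19.88/50.2 = 0.3960; cost = 5.0596%.
Debt: weight = 30.32/50.2 = 0.6040; after-tax cost = 8.4% × (1 − 22%) = 6.5520%.
WACC = 0.3960 × 5.0596% + 0.6040 × 6.5520% = 5.9610%.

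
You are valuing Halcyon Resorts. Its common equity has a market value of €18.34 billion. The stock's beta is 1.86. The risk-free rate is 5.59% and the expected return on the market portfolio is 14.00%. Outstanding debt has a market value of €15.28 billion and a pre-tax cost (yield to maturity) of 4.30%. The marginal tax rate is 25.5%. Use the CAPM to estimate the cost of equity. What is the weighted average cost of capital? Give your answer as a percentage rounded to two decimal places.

Market risk premium = 14.0% − 5.59% = 8.41%.
Cost of equity via CAPM: Re = 5.59% + 1.86 × 8.41% = 21.2326%.
Total capital V = 18.34 + 15.28 = 33.62.
Equity: weight = 18.34/33.62 = 0.5455; cost = 21.2326%.
Debt: weight = 15.28/33.62 = 0.4545; after-tax cost = 4.3% × (1 − 25.5%) = 3.2035%.
WACC = 0.5455 × 21.2326% + 0.4545 × 3.2035% = 13.0385%.

13.04%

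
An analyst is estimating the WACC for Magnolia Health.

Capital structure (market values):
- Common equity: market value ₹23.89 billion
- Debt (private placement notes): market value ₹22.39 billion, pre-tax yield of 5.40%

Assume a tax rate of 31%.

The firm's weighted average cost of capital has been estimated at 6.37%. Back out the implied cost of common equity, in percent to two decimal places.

8.85%

Total capital V = 23.89 + 22.39 = 46.28.
Equity weight = 23.89/46.28 = 0.5162.
Private placement notes weight = 22.39/46.28 = 0.4838.
Debt contribution = 0.4838 × 5.4% × (1 − 31%) = 1.8026%.
Required equity contribution = 6.37% − 1.8026% = 4.5674%.
Re = 4.5674% / 0.5162 = 8.8480%.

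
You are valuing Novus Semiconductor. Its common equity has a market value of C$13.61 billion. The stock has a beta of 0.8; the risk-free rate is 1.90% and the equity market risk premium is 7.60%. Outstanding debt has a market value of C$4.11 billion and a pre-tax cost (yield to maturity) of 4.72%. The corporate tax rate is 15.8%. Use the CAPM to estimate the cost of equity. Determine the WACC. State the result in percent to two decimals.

Cost of equity via CAPM: Re = 1.9% + 0.8 × 7.6% = 7.9800%.
Total capital V = 13.61 + 4.11 = 17.72.
Equity: weight = 13.61/17.72 = 0.7681; cost = 7.98%.
Debt: weight = 4.11/17.72 = 0.2319; after-tax cost = 4.72% × (1 − 15.8%) = 3.9742%.
WACC = 0.7681 × 7.9800% + 0.2319 × 3.9742% = 7.0509%.

7.05%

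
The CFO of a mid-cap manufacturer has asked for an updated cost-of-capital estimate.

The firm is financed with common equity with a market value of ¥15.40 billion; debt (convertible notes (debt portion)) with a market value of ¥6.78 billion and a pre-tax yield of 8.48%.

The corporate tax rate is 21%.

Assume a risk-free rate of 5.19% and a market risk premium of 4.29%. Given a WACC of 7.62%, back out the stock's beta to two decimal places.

Total capital V = 15.4 + 6.78 = 22.18.
Equity weight = 15.4/22.18 = 0.6943.
Convertible notes (debt portion) weight = 6.78/22.18 = 0.3057.
Debt contribution = 0.3057 × 8.48% × (1 − 21%) = 2.0478%.
Required equity contribution = 7.62% − 2.0478% = 5.5722%  ⇒  Re = 8.0254%.
CAPM: 8.0254% = 5.19% + β × 4.29%  ⇒  β = 0.6609.

0.66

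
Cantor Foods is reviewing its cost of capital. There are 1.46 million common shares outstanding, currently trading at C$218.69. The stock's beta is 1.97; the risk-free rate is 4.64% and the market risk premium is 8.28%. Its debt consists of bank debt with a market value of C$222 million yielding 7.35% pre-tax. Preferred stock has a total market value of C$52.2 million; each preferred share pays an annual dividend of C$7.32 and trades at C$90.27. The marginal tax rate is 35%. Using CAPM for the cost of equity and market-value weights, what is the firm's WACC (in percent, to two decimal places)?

13.77%

Cost of equity via CAPM: Re = 4.64% + 1.97 × 8.28% = 20.9516%.
Cost of preferred: Rp = 7.32 / 90.27 = 8.1090%.
Market value of equity E = 218.69 × 1.46m = 319.2874m.
Total capital V = 319.2874 + 52.2 + 222 = 593.4874.
Equity: weight = 319.2874/593.4874 = 0.5380; cost = 20.9516%.
Preferred: weight = 52.2/593.4874 = 0.0880; cost = 8.109%.
Bank debt: weight = 222/593.4874 = 0.3741; after-tax cost = 7.35% × (1 − 35%) = 4.7775%.
WACC = 0.5380 × 20.9516% + 0.0880 × 8.1090% + 0.3741 × 4.7775% = 13.7719%.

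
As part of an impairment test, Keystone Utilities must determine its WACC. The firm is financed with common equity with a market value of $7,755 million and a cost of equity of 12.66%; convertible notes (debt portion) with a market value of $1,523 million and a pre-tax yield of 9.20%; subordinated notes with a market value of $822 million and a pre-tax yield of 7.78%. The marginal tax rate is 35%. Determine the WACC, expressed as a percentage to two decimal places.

Total capital V = 7755 + 1523 + 822 = 10100.
Equity: weight = 7755/10100 = 0.7678; cost = 12.66%.
Convertible notes (debt portion): weight = 1523/10100 = 0.1508; after-tax cost = 9.2% × (1 − 35%) = 5.9800%.
Subordinated notes: weight = 822/10100 = 0.0814; after-tax cost = 7.78% × (1 − 35%) = 5.0570%.
WACC = 0.7678 × 12.6600% + 0.1508 × 5.9800% + 0.0814 × 5.0570% = 11.0339%.

11.03%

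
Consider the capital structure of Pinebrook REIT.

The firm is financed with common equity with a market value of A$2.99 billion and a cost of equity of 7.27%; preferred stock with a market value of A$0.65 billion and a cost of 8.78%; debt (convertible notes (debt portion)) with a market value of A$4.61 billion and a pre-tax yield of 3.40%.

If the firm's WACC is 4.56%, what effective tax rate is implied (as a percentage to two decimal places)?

35.08%

Total capital V = 2.99 + 0.65 + 4.61 = 8.25.
Equity weight = 2.99/8.25 = 0.3624.
Preferred weight = 0.65/8.25 = 0.0788.
Convertible notes (debt portion) weight = 4.61/8.25 = 0.5588.
Equity contribution = 0.3624 × 7.27% = 2.6348%.
Preferred contribution = 0.0788 × 8.78% = 0.6918%.
Debt contribution must be 4.56% − 3.3266% = 1.2334%.
0.5588 × 3.4% × (1 − T) = 1.2334%  ⇒  (1 − T) = 0.6492.
T = 35.0791%.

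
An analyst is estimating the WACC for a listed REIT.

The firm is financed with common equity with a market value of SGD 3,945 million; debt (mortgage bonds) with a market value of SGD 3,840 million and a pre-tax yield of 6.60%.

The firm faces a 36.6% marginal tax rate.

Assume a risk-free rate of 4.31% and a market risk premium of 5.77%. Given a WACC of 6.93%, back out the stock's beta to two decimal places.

0.92

Total capital V = 3945 + 3840 = 7785.
Equity weight = 3945/7785 = 0.5067.
Mortgage bonds weight = 3840/7785 = 0.4933.
Debt contribution = 0.4933 × 6.6% × (1 − 36.6%) = 2.0640%.
Required equity contribution = 6.93% − 2.0640% = 4.8660%  ⇒  Re = 9.6025%.
CAPM: 9.6025% = 4.31% + β × 5.77%  ⇒  β = 0.9172.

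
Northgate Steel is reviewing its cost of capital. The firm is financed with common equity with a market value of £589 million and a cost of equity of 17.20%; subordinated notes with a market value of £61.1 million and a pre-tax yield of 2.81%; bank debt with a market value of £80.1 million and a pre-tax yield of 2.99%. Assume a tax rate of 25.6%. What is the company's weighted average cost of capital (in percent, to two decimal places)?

14.29%

Total capital V = 589 + 61.1 + 80.1 = 730.2.
Equity: weight = 589/730.2 = 0.8066; cost = 17.2%.
Subordinated notes: weight = 61.1/730.2 = 0.0837; after-tax cost = 2.81% × (1 − 25.6%) = 2.0906%.
Bank debt: weight = 80.1/730.2 = 0.1097; after-tax cost = 2.99% × (1 − 25.6%) = 2.2246%.
WACC = 0.8066 × 17.2000% + 0.0837 × 2.0906% + 0.1097 × 2.2246% = 14.2930%.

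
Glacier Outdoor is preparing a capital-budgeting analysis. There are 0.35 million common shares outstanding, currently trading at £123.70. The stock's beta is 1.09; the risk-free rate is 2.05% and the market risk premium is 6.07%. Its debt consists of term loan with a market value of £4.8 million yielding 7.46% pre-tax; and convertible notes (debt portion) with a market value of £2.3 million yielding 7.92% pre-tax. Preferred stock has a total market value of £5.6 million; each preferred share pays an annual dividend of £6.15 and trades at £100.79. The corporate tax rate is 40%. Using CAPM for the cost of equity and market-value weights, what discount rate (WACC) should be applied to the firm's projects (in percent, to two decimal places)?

Cost of equity via CAPM: Re = 2.05% + 1.09 × 6.07% = 8.6663%.
Cost of preferred: Rp = 6.15 / 100.79 = 6.1018%.
Market value of equity E = 123.7 × 0.35m = 43.295m.
Total capital V = 43.295 + 5.6 + 4.8 + 2.3 = 55.995.
Equity: weight = 43.295/55.995 = 0.7732; cost = 8.6663%.
Preferred: weight = 5.6/55.995 = 0.1000; cost = 6.1018%.
Term loan: weight = 4.8/55.995 = 0.0857; after-tax cost = 7.46% × (1 − 40%) = 4.4760%.
Convertible notes (debt portion): weight = 2.3/55.995 = 0.0411; after-tax cost = 7.92% × (1 − 40%) = 4.7520%.
WACC = 0.7732 × 8.6663% + 0.1000 × 6.1018% + 0.0857 × 4.4760% + 0.0411 × 4.7520% = 7.8898%.

7.89%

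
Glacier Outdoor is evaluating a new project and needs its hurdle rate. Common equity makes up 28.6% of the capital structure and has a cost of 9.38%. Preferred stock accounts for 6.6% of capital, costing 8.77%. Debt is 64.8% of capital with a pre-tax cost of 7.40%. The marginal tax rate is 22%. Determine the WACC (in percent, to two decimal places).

7.00%

After-tax cost of debt = 7.4% × (1 − 22%) = 5.7720%.
WACC = 0.286 × 9.3800% + 0.066 × 8.7700% + 0.648 × 5.7720% = 7.0018%.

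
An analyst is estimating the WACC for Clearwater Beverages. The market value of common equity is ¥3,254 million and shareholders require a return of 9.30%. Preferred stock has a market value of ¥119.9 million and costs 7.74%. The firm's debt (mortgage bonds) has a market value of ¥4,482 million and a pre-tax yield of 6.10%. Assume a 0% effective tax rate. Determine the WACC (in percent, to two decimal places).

7.45%

Total capital V = 3254 + 119.9 + 4482 = 7855.9.
Equity: weight = 3254/7855.9 = 0.4142; cost = 9.3%.
Preferred: weight = 119.9/7855.9 = 0.0153; cost = 7.74%.
Mortgage bonds: weight = 4482/7855.9 = 0.5705; after-tax cost = 6.1% × (1 − 0%) = 6.1000%.
WACC = 0.4142 × 9.3000% + 0.0153 × 7.7400% + 0.5705 × 6.1000% = 7.4505%.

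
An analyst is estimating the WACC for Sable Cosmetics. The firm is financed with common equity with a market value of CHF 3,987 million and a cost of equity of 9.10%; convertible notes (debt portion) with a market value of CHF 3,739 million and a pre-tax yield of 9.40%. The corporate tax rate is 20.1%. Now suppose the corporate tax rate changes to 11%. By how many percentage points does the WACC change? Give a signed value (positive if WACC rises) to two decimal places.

Current WACC:
Total capital V = 3987 + 3739 = 7726.
Equity: weight = 3987/7726 = 0.5160; cost = 9.1%.
Convertible notes (debt portion): weight = 3739/7726 = 0.4840; after-tax cost = 9.4% × (1 − 20.1%) = 7.5106%.
WACC = 0.5160 × 9.1000% + 0.4840 × 7.5106% = 8.3308%.
After the change:
Total capital V = 3987 + 3739 = 7726.
Equity: weight = 3987/7726 = 0.5160; cost = 9.1%.
Convertible notes (debt portion): weight = 3739/7726 = 0.4840; after-tax cost = 9.4% × (1 − 11%) = 8.3660%.
WACC = 0.5160 × 9.1000% + 0.4840 × 8.3660% = 8.7448%.
Change in WACC = 8.7448% − 8.3308% = 0.4140 pp.

+0.41 pp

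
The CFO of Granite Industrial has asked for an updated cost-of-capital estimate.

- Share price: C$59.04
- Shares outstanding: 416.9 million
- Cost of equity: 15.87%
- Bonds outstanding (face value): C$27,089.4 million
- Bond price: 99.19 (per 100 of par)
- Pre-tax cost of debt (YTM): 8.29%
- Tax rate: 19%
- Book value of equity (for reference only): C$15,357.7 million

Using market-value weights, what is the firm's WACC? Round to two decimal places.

11.09%

Market value of equity E = 59.04 × 416.9m = 24613.776m. Market value of debt D = 27089.4m × 99.19/100 = 26869.97586m.
Total capital V = 24613.776 + 26869.97586 = 51483.75186.
Equity: weight = 24613.776/51483.75186 = 0.4781; cost = 15.87%.
Bonds outstanding: weight = 26869.97586/51483.75186 = 0.5219; after-tax cost = 8.29% × (1 − 19%) = 6.7149%.
WACC = 0.4781 × 15.8700% + 0.5219 × 6.7149% = 11.0918%.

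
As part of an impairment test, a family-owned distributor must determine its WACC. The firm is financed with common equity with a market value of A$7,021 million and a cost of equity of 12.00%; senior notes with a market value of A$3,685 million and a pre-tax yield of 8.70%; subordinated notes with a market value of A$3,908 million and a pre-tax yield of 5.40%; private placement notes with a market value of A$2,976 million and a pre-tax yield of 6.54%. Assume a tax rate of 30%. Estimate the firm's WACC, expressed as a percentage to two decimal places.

Total capital V = 7021 + 3685 + 3908 + 2976 = 17590.
Equity: weight = 7021/17590 = 0.3991; cost = 12%.
Senior notes: weight = 3685/17590 = 0.2095; after-tax cost = 8.7% × (1 − 30%) = 6.0900%.
Subordinated notes: weight = 3908/17590 = 0.2222; after-tax cost = 5.4% × (1 − 30%) = 3.7800%.
Private placement notes: weight = 2976/17590 = 0.1692; after-tax cost = 6.54% × (1 − 30%) = 4.5780%.
WACC = 0.3991 × 12.0000% + 0.2095 × 6.0900% + 0.2222 × 3.7800% + 0.1692 × 4.5780% = 7.6799%.

7.68%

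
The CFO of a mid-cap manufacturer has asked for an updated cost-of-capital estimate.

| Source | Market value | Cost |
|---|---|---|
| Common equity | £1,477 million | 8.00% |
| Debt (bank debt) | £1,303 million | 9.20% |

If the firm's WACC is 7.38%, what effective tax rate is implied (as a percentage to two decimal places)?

27.42%

Total capital V = 1477 + 1303 = 2780.
Equity weight = 1477/2780 = 0.5313.
Bank debt weight = 1303/2780 = 0.4687.
Equity contribution = 0.5313 × 8% = 4.2504%.
Debt contribution must be 7.38% − 4.2504% = 3.1296%.
0.4687 × 9.2% × (1 − T) = 3.1296%  ⇒  (1 − T) = 0.7258.
T = 27.4217%.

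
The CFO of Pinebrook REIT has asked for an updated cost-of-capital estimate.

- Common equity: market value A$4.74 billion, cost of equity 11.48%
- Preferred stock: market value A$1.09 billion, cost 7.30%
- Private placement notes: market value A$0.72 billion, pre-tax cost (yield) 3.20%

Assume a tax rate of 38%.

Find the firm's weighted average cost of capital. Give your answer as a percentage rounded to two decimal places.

9.74%

Total capital V = 4.74 + 1.09 + 0.72 = 6.55.
Equity: weight = 4.74/6.55 = 0.7237; cost = 11.48%.
Preferred: weight = 1.09/6.55 = 0.1664; cost = 7.3%.
Private placement notes: weight = 0.72/6.55 = 0.1099; after-tax cost = 3.2% × (1 − 38%) = 1.9840%.
WACC = 0.7237 × 11.4800% + 0.1664 × 7.3000% + 0.1099 × 1.9840% = 9.7406%.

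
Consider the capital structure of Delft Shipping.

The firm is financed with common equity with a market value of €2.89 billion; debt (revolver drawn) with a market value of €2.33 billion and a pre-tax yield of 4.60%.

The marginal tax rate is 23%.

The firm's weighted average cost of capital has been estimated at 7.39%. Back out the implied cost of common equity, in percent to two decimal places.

10.49%

Total capital V = 2.89 + 2.33 = 5.22.
Equity weight = 2.89/5.22 = 0.5536.
Revolver drawn weight = 2.33/5.22 = 0.4464.
Debt contribution = 0.4464 × 4.6% × (1 − 23%) = 1.5810%.
Required equity contribution = 7.39% − 1.5810% = 5.8090%.
Re = 5.8090% / 0.5536 = 10.4924%.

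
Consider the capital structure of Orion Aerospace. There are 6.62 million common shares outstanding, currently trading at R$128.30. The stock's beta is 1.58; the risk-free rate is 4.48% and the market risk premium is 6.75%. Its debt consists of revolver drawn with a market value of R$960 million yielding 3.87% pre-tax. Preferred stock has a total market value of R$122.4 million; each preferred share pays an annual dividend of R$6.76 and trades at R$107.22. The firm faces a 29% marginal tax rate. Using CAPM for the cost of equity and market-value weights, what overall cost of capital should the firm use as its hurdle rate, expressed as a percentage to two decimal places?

8.42%

Cost of equity via CAPM: Re = 4.48% + 1.58 × 6.75% = 15.1450%.
Cost of preferred: Rp = 6.76 / 107.22 = 6.3048%.
Market value of equity E = 128.3 × 6.62m = 849.346m.
Total capital V = 849.346 + 122.4 + 960 = 1931.746.
Equity: weight = 849.346/1931.746 = 0.4397; cost = 15.145%.
Preferred: weight = 122.4/1931.746 = 0.0634; cost = 6.3048%.
Revolver drawn: weight = 960/1931.746 = 0.4970; after-tax cost = 3.87% × (1 − 29%) = 2.7477%.
WACC = 0.4397 × 15.1450% + 0.0634 × 6.3048% + 0.4970 × 2.7477% = 8.4239%.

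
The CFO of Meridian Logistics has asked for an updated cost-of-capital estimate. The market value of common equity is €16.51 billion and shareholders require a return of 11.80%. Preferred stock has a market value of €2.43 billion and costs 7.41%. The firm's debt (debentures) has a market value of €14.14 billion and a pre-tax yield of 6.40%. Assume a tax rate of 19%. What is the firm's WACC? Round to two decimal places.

Total capital V = 16.51 + 2.43 + 14.14 = 33.08.
Equity: weight = 16.51/33.08 = 0.4991; cost = 11.8%.
Preferred: weight = 2.43/33.08 = 0.0735; cost = 7.41%.
Debentures: weight = 14.14/33.08 = 0.4274; after-tax cost = 6.4% × (1 − 19%) = 5.1840%.
WACC = 0.4991 × 11.8000% + 0.0735 × 7.4100% + 0.4274 × 5.1840% = 8.6495%.

8.65%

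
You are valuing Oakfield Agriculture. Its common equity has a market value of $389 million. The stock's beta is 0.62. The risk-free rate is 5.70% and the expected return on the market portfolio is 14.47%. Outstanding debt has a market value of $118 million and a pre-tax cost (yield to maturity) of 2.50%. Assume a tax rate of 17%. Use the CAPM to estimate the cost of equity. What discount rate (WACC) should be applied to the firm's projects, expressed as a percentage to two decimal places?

Market risk premium = 14.47% − 5.7% = 8.77%.
Cost of equity via CAPM: Re = 5.7% + 0.62 × 8.77% = 11.1374%.
Total capital V = 389 + 118 = 507.
Equity: weight = 389/507 = 0.7673; cost = 11.1374%.
Debt: weight = 118/507 = 0.2327; after-tax cost = 2.5% × (1 − 17%) = 2.0750%.
WACC = 0.7673 × 11.1374% + 0.2327 × 2.0750% = 9.0282%.

9.03%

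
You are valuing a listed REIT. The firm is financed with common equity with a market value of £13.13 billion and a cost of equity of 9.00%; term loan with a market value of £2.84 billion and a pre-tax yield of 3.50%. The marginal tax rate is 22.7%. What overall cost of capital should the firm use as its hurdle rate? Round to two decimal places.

7.88%

Total capital V = 13.13 + 2.84 = 15.97.
Equity: weight = 13.13/15.97 = 0.8222; cost = 9%.
Term loan: weight = 2.84/15.97 = 0.1778; after-tax cost = 3.5% × (1 − 22.7%) = 2.7055%.
WACC = 0.8222 × 9.0000% + 0.1778 × 2.7055% = 7.8806%.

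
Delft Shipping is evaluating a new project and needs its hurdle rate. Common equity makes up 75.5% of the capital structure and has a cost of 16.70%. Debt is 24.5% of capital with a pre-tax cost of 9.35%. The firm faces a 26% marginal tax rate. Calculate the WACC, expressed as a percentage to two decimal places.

After-tax cost of debt = 9.35% × (1 − 26%) = 6.9190%.
WACC = 0.755 × 16.7000% + 0.245 × 6.9190% = 14.3037%.

14.30%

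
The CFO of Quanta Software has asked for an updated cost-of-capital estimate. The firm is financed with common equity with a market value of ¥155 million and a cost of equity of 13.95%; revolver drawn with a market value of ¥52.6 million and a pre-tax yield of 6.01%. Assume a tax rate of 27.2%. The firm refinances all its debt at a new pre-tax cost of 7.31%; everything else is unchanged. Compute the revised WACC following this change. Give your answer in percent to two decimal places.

After the change:
Total capital V = 155 + 52.6 = 207.6.
Equity: weight = 155/207.6 = 0.7466; cost = 13.95%.
Revolver drawn: weight = 52.6/207.6 = 0.2534; after-tax cost = 7.31% × (1 − 27.2%) = 5.3217%.
WACC = 0.7466 × 13.9500% + 0.2534 × 5.3217% = 11.7638%.

11.76%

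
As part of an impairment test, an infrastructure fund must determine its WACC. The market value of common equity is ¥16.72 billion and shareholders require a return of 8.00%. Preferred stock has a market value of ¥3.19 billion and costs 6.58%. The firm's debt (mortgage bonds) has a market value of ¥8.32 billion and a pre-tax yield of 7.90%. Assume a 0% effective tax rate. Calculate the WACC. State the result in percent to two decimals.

7.81%

Total capital V = 16.72 + 3.19 + 8.32 = 28.23.
Equity: weight = 16.72/28.23 = 0.5923; cost = 8%.
Preferred: weight = 3.19/28.23 = 0.1130; cost = 6.58%.
Mortgage bonds: weight = 8.32/28.23 = 0.2947; after-tax cost = 7.9% × (1 − 0%) = 7.9000%.
WACC = 0.5923 × 8.0000% + 0.1130 × 6.5800% + 0.2947 × 7.9000% = 7.8101%.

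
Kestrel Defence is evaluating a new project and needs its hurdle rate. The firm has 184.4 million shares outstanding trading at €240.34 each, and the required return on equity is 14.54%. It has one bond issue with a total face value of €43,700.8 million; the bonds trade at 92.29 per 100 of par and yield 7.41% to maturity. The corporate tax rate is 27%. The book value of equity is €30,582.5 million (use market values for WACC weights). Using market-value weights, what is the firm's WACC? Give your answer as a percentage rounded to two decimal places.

Market value of equity E = 240.34 × 184.4m = 44318.696m. Market value of debt D = 43700.8m × 92.29/100 = 40331.46832m.
Total capital V = 44318.696 + 40331.46832 = 84650.16432.
Equity: weight = 44318.696/84650.16432 = 0.5236; cost = 14.54%.
Bonds outstanding: weight = 40331.46832/84650.16432 = 0.4764; after-tax cost = 7.41% × (1 − 27%) = 5.4093%.
WACC = 0.5236 × 14.5400% + 0.4764 × 5.4093% = 10.1897%.

10.19%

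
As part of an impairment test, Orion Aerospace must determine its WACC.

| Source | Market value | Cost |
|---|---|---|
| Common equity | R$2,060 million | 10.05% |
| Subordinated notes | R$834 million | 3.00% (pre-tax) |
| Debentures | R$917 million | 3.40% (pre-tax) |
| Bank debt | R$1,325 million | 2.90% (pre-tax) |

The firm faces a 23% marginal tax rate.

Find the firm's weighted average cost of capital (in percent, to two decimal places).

5.45%

Total capital V = 2060 + 834 + 917 + 1325 = 5136.
Equity: weight = 2060/5136 = 0.4011; cost = 10.05%.
Subordinated notes: weight = 834/5136 = 0.1624; after-tax cost = 3% × (1 − 23%) = 2.3100%.
Debentures: weight = 917/5136 = 0.1785; after-tax cost = 3.4% × (1 − 23%) = 2.6180%.
Bank debt: weight = 1325/5136 = 0.2580; after-tax cost = 2.9% × (1 − 23%) = 2.2330%.
WACC = 0.4011 × 10.0500% + 0.1624 × 2.3100% + 0.1785 × 2.6180% + 0.2580 × 2.2330% = 5.4496%.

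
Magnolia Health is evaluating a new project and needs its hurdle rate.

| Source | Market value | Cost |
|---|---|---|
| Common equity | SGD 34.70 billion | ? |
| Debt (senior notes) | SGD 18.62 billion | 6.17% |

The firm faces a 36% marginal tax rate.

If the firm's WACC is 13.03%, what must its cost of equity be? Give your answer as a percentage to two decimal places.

Total capital V = 34.7 + 18.62 = 53.32.
Equity weight = 34.7/53.32 = 0.6508.
Senior notes weight = 18.62/53.32 = 0.3492.
Debt contribution = 0.3492 × 6.17% × (1 − 36%) = 1.3790%.
Required equity contribution = 13.03% − 1.3790% = 11.6510%.
Re = 11.6510% / 0.6508 = 17.9030%.

17.90%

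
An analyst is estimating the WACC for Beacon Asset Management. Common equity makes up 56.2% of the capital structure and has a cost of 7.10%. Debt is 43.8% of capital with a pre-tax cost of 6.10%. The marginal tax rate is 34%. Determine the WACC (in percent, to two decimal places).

5.75%

After-tax cost of debt = 6.1% × (1 − 34%) = 4.0260%.
WACC = 0.562 × 7.1000% + 0.438 × 4.0260% = 5.7536%.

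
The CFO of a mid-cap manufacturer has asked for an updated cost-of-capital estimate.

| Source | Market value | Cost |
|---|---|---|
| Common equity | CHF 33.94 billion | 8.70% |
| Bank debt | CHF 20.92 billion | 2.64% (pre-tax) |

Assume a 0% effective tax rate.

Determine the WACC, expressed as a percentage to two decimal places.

6.39%

Total capital V = 33.94 + 20.92 = 54.86.
Equity: weight = 33.94/54.86 = 0.6187; cost = 8.7%.
Bank debt: weight = 20.92/54.86 = 0.3813; after-tax cost = 2.64% × (1 − 0%) = 2.6400%.
WACC = 0.6187 × 8.7000% + 0.3813 × 2.6400% = 6.3891%.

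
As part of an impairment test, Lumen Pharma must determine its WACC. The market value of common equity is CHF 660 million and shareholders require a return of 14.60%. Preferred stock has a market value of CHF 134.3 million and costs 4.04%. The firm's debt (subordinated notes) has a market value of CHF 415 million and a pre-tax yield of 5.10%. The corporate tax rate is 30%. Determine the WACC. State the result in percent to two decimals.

9.64%

Total capital V = 660 + 134.3 + 415 = 1209.3.
Equity: weight = 660/1209.3 = 0.5458; cost = 14.6%.
Preferred: weight = 134.3/1209.3 = 0.1111; cost = 4.04%.
Subordinated notes: weight = 415/1209.3 = 0.3432; after-tax cost = 5.1% × (1 − 30%) = 3.5700%.
WACC = 0.5458 × 14.6000% + 0.1111 × 4.0400% + 0.3432 × 3.5700% = 9.6420%.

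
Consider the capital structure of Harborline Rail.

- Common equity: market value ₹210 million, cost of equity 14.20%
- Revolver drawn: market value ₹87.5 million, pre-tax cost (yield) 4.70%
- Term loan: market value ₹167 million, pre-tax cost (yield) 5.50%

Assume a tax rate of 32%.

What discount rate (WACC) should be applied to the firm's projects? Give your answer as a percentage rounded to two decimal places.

Total capital V = 210 + 87.5 + 167 = 464.5.
Equity: weight = 210/464.5 = 0.4521; cost = 14.2%.
Revolver drawn: weight = 87.5/464.5 = 0.1884; after-tax cost = 4.7% × (1 − 32%) = 3.1960%.
Term loan: weight = 167/464.5 = 0.3595; after-tax cost = 5.5% × (1 − 32%) = 3.7400%.
WACC = 0.4521 × 14.2000% + 0.1884 × 3.1960% + 0.3595 × 3.7400% = 8.3665%.

8.37%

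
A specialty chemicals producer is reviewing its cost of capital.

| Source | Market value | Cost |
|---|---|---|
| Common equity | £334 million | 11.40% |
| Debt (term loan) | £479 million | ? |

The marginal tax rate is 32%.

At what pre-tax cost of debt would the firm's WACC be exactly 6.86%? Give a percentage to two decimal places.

5.43%

Total capital V = 334 + 479 = 813.
Equity weight = 334/813 = 0.4108.
Term loan weight = 479/813 = 0.5892.
Equity contribution = 0.4108 × 11.4% = 4.6834%.
Remaining for debt = 6.86% − 4.6834% = 2.1766%.
Rd × (1 − 32%) × 0.5892 = 2.1766%  ⇒  Rd = 5.4328%.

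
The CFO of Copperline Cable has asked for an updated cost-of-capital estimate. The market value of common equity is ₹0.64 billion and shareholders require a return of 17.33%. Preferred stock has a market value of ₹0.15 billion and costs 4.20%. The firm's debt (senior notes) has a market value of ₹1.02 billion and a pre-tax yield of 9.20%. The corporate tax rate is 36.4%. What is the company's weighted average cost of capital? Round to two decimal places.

9.77%

Total capital V = 0.64 + 0.15 + 1.02 = 1.81.
Equity: weight = 0.64/1.81 = 0.3536; cost = 17.33%.
Preferred: weight = 0.15/1.81 = 0.0829; cost = 4.2%.
Senior notes: weight = 1.02/1.81 = 0.5635; after-tax cost = 9.2% × (1 − 36.4%) = 5.8512%.
WACC = 0.3536 × 17.3300% + 0.0829 × 4.2000% + 0.5635 × 5.8512% = 9.7732%.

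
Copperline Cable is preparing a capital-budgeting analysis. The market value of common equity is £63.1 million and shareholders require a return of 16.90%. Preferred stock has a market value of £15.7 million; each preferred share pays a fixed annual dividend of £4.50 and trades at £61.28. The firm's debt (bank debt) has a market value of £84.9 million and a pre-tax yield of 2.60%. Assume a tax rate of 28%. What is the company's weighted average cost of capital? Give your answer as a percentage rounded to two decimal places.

Cost of preferred: Rp = 4.5 / 61.28 = 7.3433%.
Total capital V = 63.1 + 15.7 + 84.9 = 163.7.
Equity: weight = 63.1/163.7 = 0.3855; cost = 16.9%.
Preferred: weight = 15.7/163.7 = 0.0959; cost = 7.3433%.
Bank debt: weight = 84.9/163.7 = 0.5186; after-tax cost = 2.6% × (1 − 28%) = 1.8720%.
WACC = 0.3855 × 16.9000% + 0.0959 × 7.3433% + 0.5186 × 1.8720% = 8.1894%.

8.19%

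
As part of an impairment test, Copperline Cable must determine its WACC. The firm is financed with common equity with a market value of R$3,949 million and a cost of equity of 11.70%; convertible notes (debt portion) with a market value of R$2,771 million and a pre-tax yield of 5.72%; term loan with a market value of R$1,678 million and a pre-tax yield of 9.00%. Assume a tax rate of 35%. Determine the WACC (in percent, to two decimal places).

7.90%

Total capital V = 3949 + 2771 + 1678 = 8398.
Equity: weight = 3949/8398 = 0.4702; cost = 11.7%.
Convertible notes (debt portion): weight = 2771/8398 = 0.3300; after-tax cost = 5.72% × (1 − 35%) = 3.7180%.
Term loan: weight = 1678/8398 = 0.1998; after-tax cost = 9% × (1 − 35%) = 5.8500%.
WACC = 0.4702 × 11.7000% + 0.3300 × 3.7180% + 0.1998 × 5.8500% = 7.8974%.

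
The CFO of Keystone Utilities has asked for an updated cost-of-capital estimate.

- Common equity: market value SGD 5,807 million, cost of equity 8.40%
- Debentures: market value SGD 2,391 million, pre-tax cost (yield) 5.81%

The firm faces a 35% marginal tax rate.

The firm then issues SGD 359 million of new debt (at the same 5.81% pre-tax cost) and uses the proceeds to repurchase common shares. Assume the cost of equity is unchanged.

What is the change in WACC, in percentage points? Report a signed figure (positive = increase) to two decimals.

Current WACC:
Total capital V = 5807 + 2391 = 8198.
Equity: weight = 5807/8198 = 0.7083; cost = 8.4%.
Debentures: weight = 2391/8198 = 0.2917; after-tax cost = 5.81% × (1 − 35%) = 3.7765%.
WACC = 0.7083 × 8.4000% + 0.2917 × 3.7765% = 7.0515%.
After the change:
Total capital V = 5448 + 2750 = 8198.
Equity: weight = 5448/8198 = 0.6646; cost = 8.4%.
Debentures: weight = 2750/8198 = 0.3354; after-tax cost = 5.81% × (1 − 35%) = 3.7765%.
WACC = 0.6646 × 8.4000% + 0.3354 × 3.7765% = 6.8491%.
Change in WACC = 6.8491% − 7.0515% = -0.2025 pp.

-0.20 pp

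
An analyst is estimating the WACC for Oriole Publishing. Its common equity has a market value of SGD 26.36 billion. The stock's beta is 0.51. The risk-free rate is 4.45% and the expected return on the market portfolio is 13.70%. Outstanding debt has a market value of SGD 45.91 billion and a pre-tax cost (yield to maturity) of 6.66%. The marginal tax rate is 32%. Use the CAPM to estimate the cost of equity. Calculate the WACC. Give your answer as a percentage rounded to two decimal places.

Market risk premium = 13.7% − 4.45% = 9.25%.
Cost of equity via CAPM: Re = 4.45% + 0.51 × 9.25% = 9.1675%.
Total capital V = 26.36 + 45.91 = 72.27.
Equity: weight = 26.36/72.27 = 0.3647; cost = 9.1675%.
Debt: weight = 45.91/72.27 = 0.6353; after-tax cost = 6.66% × (1 − 32%) = 4.5288%.
WACC = 0.3647 × 9.1675% + 0.6353 × 4.5288% = 6.2207%.

6.22%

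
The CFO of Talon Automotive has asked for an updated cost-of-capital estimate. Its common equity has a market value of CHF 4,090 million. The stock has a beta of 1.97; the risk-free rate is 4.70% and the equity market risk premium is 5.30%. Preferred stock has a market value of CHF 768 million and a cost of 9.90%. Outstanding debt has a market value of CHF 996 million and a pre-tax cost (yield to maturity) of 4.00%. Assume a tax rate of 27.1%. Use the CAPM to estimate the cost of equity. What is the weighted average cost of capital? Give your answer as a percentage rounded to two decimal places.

12.37%

Cost of equity via CAPM: Re = 4.7% + 1.97 × 5.3% = 15.1410%.
Total capital V = 4090 + 768 + 996 = 5854.
Equity: weight = 4090/5854 = 0.6987; cost = 15.141%.
Preferred: weight = 768/5854 = 0.1312; cost = 9.9%.
Debt: weight = 996/5854 = 0.1701; after-tax cost = 4% × (1 − 27.1%) = 2.9160%.
WACC = 0.6987 × 15.1410% + 0.1312 × 9.9000% + 0.1701 × 2.9160% = 12.3735%.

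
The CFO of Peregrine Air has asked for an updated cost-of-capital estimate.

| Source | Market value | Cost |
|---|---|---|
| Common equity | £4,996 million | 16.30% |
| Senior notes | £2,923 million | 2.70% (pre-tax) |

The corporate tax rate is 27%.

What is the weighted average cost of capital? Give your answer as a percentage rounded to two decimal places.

Total capital V = 4996 + 2923 = 7919.
Equity: weight = 4996/7919 = 0.6309; cost = 16.3%.
Senior notes: weight = 2923/7919 = 0.3691; after-tax cost = 2.7% × (1 − 27%) = 1.9710%.
WACC = 0.6309 × 16.3000% + 0.3691 × 1.9710% = 11.0110%.

11.01%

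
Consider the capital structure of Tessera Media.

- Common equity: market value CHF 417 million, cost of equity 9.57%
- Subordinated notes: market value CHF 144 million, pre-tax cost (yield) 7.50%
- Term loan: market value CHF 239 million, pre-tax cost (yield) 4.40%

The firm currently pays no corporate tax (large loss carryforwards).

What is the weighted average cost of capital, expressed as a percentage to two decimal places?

Total capital V = 417 + 144 + 239 = 800.
Equity: weight = 417/800 = 0.5212; cost = 9.57%.
Subordinated notes: weight = 144/800 = 0.1800; after-tax cost = 7.5% × (1 − 0%) = 7.5000%.
Term loan: weight = 239/800 = 0.2988; after-tax cost = 4.4% × (1 − 0%) = 4.4000%.
WACC = 0.5212 × 9.5700% + 0.1800 × 7.5000% + 0.2988 × 4.4000% = 7.6529%.

7.65%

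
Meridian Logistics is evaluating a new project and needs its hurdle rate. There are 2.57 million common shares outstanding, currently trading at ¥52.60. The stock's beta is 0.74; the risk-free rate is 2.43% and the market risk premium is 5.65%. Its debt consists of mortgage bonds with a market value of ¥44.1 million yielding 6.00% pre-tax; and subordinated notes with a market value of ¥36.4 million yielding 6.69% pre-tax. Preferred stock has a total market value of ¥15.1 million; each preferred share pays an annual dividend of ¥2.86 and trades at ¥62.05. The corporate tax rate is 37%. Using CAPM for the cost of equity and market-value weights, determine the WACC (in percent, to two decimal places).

5.56%

Cost of equity via CAPM: Re = 2.43% + 0.74 × 5.65% = 6.6110%.
Cost of preferred: Rp = 2.86 / 62.05 = 4.6092%.
Market value of equity E = 52.6 × 2.57m = 135.182m.
Total capital V = 135.182 + 15.1 + 44.1 + 36.4 = 230.782.
Equity: weight = 135.182/230.782 = 0.5858; cost = 6.611%.
Preferred: weight = 15.1/230.782 = 0.0654; cost = 4.6092%.
Mortgage bonds: weight = 44.1/230.782 = 0.1911; after-tax cost = 6% × (1 − 37%) = 3.7800%.
Subordinated notes: weight = 36.4/230.782 = 0.1577; after-tax cost = 6.69% × (1 − 37%) = 4.2147%.
WACC = 0.5858 × 6.6110% + 0.0654 × 4.6092% + 0.1911 × 3.7800% + 0.1577 × 4.2147% = 5.5611%.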